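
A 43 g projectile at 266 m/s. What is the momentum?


p = m*v = 0.043*266 = 11.44 kg·m/s

11.44 kg·m/s


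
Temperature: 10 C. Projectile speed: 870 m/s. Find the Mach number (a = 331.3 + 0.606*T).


a = 331.3 + 0.606*(10) = 337.36 m/s
M = v/a = 870/337.36 = 2.579

2.579


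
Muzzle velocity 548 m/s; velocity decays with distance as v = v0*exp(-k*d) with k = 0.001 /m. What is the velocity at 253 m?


v = v0*exp(-k*d) = 548*exp(-0.001*253) = 425.5 m/s

425.5 m/s


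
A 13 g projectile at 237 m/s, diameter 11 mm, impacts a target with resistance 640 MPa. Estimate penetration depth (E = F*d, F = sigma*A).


A = pi*(d/2)^2 = pi*(11/2)^2 = 95.0332 mm^2
E = 0.5*m*v^2 = 0.5*0.013*237^2 = 365.099 J
depth = E/(sigma*A) = 365.099 J / (640 MPa * 95.0332 mm^2) = 365.099/(640 * 95.0332) m = 0.00600281 m ≈ 6.003 mm

6.003 mm


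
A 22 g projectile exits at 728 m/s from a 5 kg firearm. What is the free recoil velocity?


v_recoil = m_p * v_p / m_gun = 0.022 * 728 / 5 = 3.203 m/s

3.203 m/s


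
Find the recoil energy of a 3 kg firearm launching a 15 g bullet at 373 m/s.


v_r = m_p*v_p/m_gun = 0.015*373/3 = 1.865 m/s, E_r = 0.5*m_gun*v_r^2 = 0.5*3*1.865^2 = 5.217 J

5.217 J


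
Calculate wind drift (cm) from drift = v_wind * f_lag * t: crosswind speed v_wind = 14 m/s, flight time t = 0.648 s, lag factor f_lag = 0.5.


drift = v_wind * lag * t = 14 * 0.5 * 0.648 = 4.536 m ≈ 453.6 cm

453.6 cm


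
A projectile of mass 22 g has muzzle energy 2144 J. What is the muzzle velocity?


v = sqrt(2*E/m) = sqrt(2*2144/0.022) = 441.5 m/s

441.5 m/s


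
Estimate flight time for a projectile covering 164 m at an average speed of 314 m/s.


t = d/v = 164/314 = 0.5223 s

0.5223 s


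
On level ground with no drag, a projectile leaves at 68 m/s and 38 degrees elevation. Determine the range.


R = v0^2 * sin(2*theta) / g = 68^2 * sin(2*38°) / 9.81 = 457.4 m

457.4 m


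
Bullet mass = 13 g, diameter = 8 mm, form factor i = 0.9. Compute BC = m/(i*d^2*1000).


BC = m/(i*d^2*1000) = 13/(0.9 * 8^2 * 1000) = 0.0002257

0.0002257


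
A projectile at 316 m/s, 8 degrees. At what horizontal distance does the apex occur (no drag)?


R = v0^2*sin(2*theta)/g = 316^2*sin(2*8°)/9.81 = 2805.71 m
apex_dist = R/2 = 2805.71/2 = 1403 m

1403 m


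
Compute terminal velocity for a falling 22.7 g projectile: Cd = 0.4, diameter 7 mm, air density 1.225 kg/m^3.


A = pi*(d/2)^2 = pi*(7/2000)^2 = 3.84845e-05 m^2
vt = sqrt(2mg/(Cd*rho*A)) = sqrt(2*0.0227*9.81/(0.4 * 1.225 * 3.84845e-05)) = 153.7 m/s

153.7 m/s


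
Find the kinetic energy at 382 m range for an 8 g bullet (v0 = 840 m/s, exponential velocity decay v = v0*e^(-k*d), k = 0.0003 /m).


v = v0*exp(-k*d) = 840*exp(-0.0003*382) = 749.047 m/s
E = 0.5*m*v^2 = 0.5*0.008*749.047^2 = 2244 J

2244 J


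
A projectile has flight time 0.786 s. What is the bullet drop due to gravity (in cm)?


drop = 0.5*g*t^2 = 0.5*9.81*0.786^2 = 3.03029 m ≈ 303 cm

303 cm


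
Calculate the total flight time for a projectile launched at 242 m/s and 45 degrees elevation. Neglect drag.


T = 2*v0*sin(theta)/g = 2*242*sin(45°)/9.81 = 34.89 s

34.89 s


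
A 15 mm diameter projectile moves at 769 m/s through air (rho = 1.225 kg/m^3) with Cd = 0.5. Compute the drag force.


A = pi*(d/2)^2 = pi*(15/2000)^2 = 1.76715e-04 m^2
Fd = 0.5*Cd*rho*A*v^2 = 0.5*0.5*1.225*1.76715e-04*769^2 = 32 N

32 N


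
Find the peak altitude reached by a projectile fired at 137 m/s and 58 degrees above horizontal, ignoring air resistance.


H = (v0*sin(theta))^2 / (2g) = (137*sin(58°))^2 / (2*9.81) = 688 m

688 m


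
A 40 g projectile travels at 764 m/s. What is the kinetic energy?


E = 0.5*m*v^2 = 0.5*0.04*764^2 = 11674 J

11674 J


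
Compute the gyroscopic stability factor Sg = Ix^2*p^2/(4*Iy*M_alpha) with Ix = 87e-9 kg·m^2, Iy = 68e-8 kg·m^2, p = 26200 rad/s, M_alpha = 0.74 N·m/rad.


Sg = Ix^2 * p^2 / (4 * Iy * M_alpha) = (87e-9)^2 * 26200^2 / (4 * 68e-8 * 0.74) = 2.581

2.581


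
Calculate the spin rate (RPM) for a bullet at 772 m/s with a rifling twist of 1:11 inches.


twist_m = 11*0.0254 = 0.2794 m
spin = v/twist = 772/0.2794 = 2763.064 rev/s
RPM = spin*60 = 2763.064*60 ≈ 165784 RPM

165784 RPM


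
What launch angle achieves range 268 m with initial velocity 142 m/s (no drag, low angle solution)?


sin(2*theta) = R*g/v0^2 = 268*9.81/142^2 = 0.130385, theta = arcsin(0.130385)/2 = 3.746°

3.746 degrees


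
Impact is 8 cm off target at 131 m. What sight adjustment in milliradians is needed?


1 mrad subtends 1 cm per 10 m of range, so adj = error_cm / (dist_m / 10) = 8 / (131/10) = 0.6107 mrad

0.6107 mrad


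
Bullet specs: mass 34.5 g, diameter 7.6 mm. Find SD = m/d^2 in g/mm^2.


SD = m/d^2 = 34.5/7.6^2 = 0.5973 g/mm^2

0.5973 g/mm^2


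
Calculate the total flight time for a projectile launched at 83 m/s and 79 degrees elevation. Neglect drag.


T = 2*v0*sin(theta)/g = 2*83*sin(79°)/9.81 = 16.61 s

16.61 s


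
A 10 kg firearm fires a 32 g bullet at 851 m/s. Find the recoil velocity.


v_recoil = m_p * v_p / m_gun = 0.032 * 851 / 10 = 2.723 m/s

2.723 m/s


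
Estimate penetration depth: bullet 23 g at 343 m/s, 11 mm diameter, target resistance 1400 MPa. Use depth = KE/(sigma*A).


A = pi*(d/2)^2 = pi*(11/2)^2 = 95.0332 mm^2
E = 0.5*m*v^2 = 0.5*0.023*343^2 = 1352.96 J
depth = E/(sigma*A) = 1352.96 J / (1400 MPa * 95.0332 mm^2) = 1352.96/(1400 * 95.0332) m = 0.0101691 m ≈ 10.17 mm

10.17 mm


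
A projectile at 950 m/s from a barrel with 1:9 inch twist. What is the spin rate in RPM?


twist_m = 9*0.0254 = 0.2286 m
spin = v/twist = 950/0.2286 = 4155.731 rev/s
RPM = spin*60 = 4155.731*60 ≈ 249344 RPM

249344 RPM


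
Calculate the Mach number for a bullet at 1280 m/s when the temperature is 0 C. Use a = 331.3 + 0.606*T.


a = 331.3 + 0.606*(0) = 331.3 m/s
M = v/a = 1280/331.3 = 3.864

3.864


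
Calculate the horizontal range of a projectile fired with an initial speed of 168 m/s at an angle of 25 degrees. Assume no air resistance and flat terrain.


R = v0^2 * sin(2*theta) / g = 168^2 * sin(2*25°) / 9.81 = 2204 m

2204 m


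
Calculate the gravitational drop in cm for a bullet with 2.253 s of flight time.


drop = 0.5*g*t^2 = 0.5*9.81*2.253^2 = 24.8978 m ≈ 2490 cm

2490 cm


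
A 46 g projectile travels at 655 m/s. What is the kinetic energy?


E = 0.5*m*v^2 = 0.5*0.046*655^2 = 9868 J

9868 J


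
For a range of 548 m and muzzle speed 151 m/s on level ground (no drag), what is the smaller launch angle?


sin(2*theta) = R*g/v0^2 = 548*9.81/151^2 = 0.235774, theta = arcsin(0.235774)/2 = 6.819°

6.819 degrees


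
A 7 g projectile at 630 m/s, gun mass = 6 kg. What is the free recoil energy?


v_r = m_p*v_p/m_gun = 0.007*630/6 = 0.735 m/s, E_r = 0.5*m_gun*v_r^2 = 0.5*6*0.735^2 = 1.621 J

1.621 J


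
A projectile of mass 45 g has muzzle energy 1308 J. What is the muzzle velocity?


v = sqrt(2*E/m) = sqrt(2*1308/0.045) = 241.1 m/s

241.1 m/s


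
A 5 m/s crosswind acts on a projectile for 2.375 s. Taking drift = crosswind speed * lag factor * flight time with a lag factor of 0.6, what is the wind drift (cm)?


drift = v_wind * lag * t = 5 * 0.6 * 2.375 = 7.125 m ≈ 712.5 cm

712.5 cm


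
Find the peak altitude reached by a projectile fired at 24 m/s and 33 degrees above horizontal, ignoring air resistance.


H = (v0*sin(theta))^2 / (2g) = (24*sin(33°))^2 / (2*9.81) = 8.708 m

8.708 m


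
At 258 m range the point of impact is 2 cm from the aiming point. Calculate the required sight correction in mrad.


1 mrad subtends 1 cm per 10 m of range, so adj = error_cm / (dist_m / 10) = 2 / (258/10) = 0.07752 mrad

0.07752 mrad


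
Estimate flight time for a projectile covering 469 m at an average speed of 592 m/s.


t = d/v = 469/592 = 0.7922 s

0.7922 s


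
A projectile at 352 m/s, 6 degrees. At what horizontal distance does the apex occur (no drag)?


R = v0^2*sin(2*theta)/g = 352^2*sin(2*6°)/9.81 = 2626 m
apex_dist = R/2 = 2626/2 = 1313 m

1313 m


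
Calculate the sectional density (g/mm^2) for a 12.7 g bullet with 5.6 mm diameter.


SD = m/d^2 = 12.7/5.6^2 = 0.405 g/mm^2

0.405 g/mm^2


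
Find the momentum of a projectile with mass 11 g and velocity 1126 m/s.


p = m*v = 0.011*1126 = 12.39 kg·m/s

12.39 kg·m/s


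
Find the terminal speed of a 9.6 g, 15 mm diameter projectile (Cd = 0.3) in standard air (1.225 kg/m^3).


A = pi*(d/2)^2 = pi*(15/2000)^2 = 1.76715e-04 m^2
vt = sqrt(2mg/(Cd*rho*A)) = sqrt(2*0.0096*9.81/(0.3 * 1.225 * 1.76715e-04)) = 53.85 m/s

53.85 m/s


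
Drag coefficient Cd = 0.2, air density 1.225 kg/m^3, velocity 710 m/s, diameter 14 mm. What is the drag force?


A = pi*(d/2)^2 = pi*(14/2000)^2 = 1.53938e-04 m^2
Fd = 0.5*Cd*rho*A*v^2 = 0.5*0.2*1.225*1.53938e-04*710^2 = 9.506 N

9.506 N


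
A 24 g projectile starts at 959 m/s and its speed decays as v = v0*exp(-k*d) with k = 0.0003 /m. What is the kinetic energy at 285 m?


v = v0*exp(-k*d) = 959*exp(-0.0003*285) = 880.413 m/s
E = 0.5*m*v^2 = 0.5*0.024*880.413^2 = 9302 J

9302 J


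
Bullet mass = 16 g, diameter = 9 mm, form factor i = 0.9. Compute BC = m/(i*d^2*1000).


BC = m/(i*d^2*1000) = 16/(0.9 * 9^2 * 1000) = 0.0002195

0.0002195


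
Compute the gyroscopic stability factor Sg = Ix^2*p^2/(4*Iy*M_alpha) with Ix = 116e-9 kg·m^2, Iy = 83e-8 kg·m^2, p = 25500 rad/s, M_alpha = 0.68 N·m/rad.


Sg = Ix^2 * p^2 / (4 * Iy * M_alpha) = (116e-9)^2 * 25500^2 / (4 * 83e-8 * 0.68) = 3.876

3.876


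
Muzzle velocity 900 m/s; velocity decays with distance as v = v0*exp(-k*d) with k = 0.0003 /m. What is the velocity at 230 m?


v = v0*exp(-k*d) = 900*exp(-0.0003*230) = 840 m/s

840 m/s


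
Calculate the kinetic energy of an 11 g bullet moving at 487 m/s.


E = 0.5*m*v^2 = 0.5*0.011*487^2 = 1304 J

1304 J


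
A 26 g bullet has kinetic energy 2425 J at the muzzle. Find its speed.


v = sqrt(2*E/m) = sqrt(2*2425/0.026) = 431.9 m/s

431.9 m/s


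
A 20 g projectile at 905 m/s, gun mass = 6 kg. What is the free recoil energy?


v_r = m_p*v_p/m_gun = 0.02*905/6 = 3.01667 m/s, E_r = 0.5*m_gun*v_r^2 = 0.5*6*3.01667^2 = 27.3 J

27.3 J


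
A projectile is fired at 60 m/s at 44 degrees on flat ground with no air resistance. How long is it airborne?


T = 2*v0*sin(theta)/g = 2*60*sin(44°)/9.81 = 8.497 s

8.497 s


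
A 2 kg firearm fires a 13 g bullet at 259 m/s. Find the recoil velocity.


v_recoil = m_p * v_p / m_gun = 0.013 * 259 / 2 = 1.683 m/s

1.683 m/s


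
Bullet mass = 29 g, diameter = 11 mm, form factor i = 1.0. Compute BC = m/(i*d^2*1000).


BC = m/(i*d^2*1000) = 29/(1.0 * 11^2 * 1000) = 0.0002397

0.0002397


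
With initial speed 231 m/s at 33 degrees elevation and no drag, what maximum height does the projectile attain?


H = (v0*sin(theta))^2 / (2g) = (231*sin(33°))^2 / (2*9.81) = 806.8 m

806.8 m


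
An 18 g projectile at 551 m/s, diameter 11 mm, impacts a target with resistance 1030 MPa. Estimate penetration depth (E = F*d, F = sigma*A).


A = pi*(d/2)^2 = pi*(11/2)^2 = 95.0332 mm^2
E = 0.5*m*v^2 = 0.5*0.018*551^2 = 2732.41 J
depth = E/(sigma*A) = 2732.41 J / (1030 MPa * 95.0332 mm^2) = 2732.41/(1030 * 95.0332) m = 0.0279147 m ≈ 27.91 mm

27.91 mm


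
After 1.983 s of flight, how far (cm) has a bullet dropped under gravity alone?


drop = 0.5*g*t^2 = 0.5*9.81*1.983^2 = 19.2879 m ≈ 1929 cm

1929 cm


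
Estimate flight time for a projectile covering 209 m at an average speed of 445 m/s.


t = d/v = 209/445 = 0.4697 s

0.4697 s


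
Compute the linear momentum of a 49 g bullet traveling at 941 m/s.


p = m*v = 0.049*941 = 46.11 kg·m/s

46.11 kg·m/s


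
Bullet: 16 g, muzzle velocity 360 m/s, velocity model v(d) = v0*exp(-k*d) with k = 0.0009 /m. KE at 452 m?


v = v0*exp(-k*d) = 360*exp(-0.0009*452) = 239.68 m/s
E = 0.5*m*v^2 = 0.5*0.016*239.68^2 = 459.6 J

459.6 J


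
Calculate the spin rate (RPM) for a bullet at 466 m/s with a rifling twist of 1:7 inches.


twist_m = 7*0.0254 = 0.1778 m
spin = v/twist = 466/0.1778 = 2620.922 rev/s
RPM = spin*60 = 2620.922*60 ≈ 157255 RPM

157255 RPM


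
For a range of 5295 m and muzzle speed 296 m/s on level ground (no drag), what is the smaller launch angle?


sin(2*theta) = R*g/v0^2 = 5295*9.81/296^2 = 0.592859, theta = arcsin(0.592859)/2 = 18.18°

18.18 degrees


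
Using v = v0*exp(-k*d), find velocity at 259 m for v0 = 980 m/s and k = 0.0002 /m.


v = v0*exp(-k*d) = 980*exp(-0.0002*259) = 930.5 m/s

930.5 m/s


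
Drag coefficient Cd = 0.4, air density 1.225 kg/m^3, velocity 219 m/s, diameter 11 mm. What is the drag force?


A = pi*(d/2)^2 = pi*(11/2000)^2 = 9.50332e-05 m^2
Fd = 0.5*Cd*rho*A*v^2 = 0.5*0.4*1.225*9.50332e-05*219^2 = 1.117 N

1.117 N


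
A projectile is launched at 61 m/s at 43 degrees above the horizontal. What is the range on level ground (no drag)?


R = v0^2 * sin(2*theta) / g = 61^2 * sin(2*43°) / 9.81 = 378.4 m

378.4 m


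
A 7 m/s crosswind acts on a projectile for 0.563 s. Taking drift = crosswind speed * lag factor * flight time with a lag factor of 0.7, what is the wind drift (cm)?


drift = v_wind * lag * t = 7 * 0.7 * 0.563 = 2.7587 m ≈ 275.9 cm

275.9 cm


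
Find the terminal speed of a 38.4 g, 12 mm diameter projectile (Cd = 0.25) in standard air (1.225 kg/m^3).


A = pi*(d/2)^2 = pi*(12/2000)^2 = 1.13097e-04 m^2
vt = sqrt(2mg/(Cd*rho*A)) = sqrt(2*0.0384*9.81/(0.25 * 1.225 * 1.13097e-04)) = 147.5 m/s

147.5 m/s


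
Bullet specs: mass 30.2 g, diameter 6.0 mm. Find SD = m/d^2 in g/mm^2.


SD = m/d^2 = 30.2/6.0^2 = 0.8389 g/mm^2

0.8389 g/mm^2


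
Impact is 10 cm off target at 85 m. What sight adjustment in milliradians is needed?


1 mrad subtends 1 cm per 10 m of range, so adj = error_cm / (dist_m / 10) = 10 / (85/10) = 1.176 mrad

1.176 mrad


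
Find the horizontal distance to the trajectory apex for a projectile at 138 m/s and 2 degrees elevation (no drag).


R = v0^2*sin(2*theta)/g = 138^2*sin(2*2°)/9.81 = 135.417 m
apex_dist = R/2 = 135.417/2 = 67.71 m

67.71 m


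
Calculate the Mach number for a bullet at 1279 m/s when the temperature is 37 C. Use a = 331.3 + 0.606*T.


a = 331.3 + 0.606*(37) = 353.722 m/s
M = v/a = 1279/353.722 = 3.616

3.616


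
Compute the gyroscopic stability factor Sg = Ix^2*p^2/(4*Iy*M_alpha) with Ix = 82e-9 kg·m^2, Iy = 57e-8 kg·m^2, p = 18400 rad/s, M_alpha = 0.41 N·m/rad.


Sg = Ix^2 * p^2 / (4 * Iy * M_alpha) = (82e-9)^2 * 18400^2 / (4 * 57e-8 * 0.41) = 2.435

2.435


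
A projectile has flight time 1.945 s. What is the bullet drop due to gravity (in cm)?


drop = 0.5*g*t^2 = 0.5*9.81*1.945^2 = 18.5557 m ≈ 1856 cm

1856 cm


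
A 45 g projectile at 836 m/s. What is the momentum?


p = m*v = 0.045*836 = 37.62 kg·m/s

37.62 kg·m/s


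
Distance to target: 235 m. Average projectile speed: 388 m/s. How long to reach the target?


t = d/v = 235/388 = 0.6057 s

0.6057 s


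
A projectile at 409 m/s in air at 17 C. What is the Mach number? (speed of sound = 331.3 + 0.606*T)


a = 331.3 + 0.606*(17) = 341.602 m/s
M = v/a = 409/341.602 = 1.197

1.197


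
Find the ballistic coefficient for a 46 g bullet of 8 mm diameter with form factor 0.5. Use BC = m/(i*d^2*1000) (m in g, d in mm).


BC = m/(i*d^2*1000) = 46/(0.5 * 8^2 * 1000) = 0.001437

0.001437


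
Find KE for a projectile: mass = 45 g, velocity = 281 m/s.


E = 0.5*m*v^2 = 0.5*0.045*281^2 = 1777 J

1777 J


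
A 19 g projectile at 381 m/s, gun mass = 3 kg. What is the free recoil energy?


v_r = m_p*v_p/m_gun = 0.019*381/3 = 2.413 m/s, E_r = 0.5*m_gun*v_r^2 = 0.5*3*2.413^2 = 8.734 J

8.734 J


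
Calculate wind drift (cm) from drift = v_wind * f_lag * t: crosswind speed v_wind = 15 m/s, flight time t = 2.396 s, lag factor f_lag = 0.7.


drift = v_wind * lag * t = 15 * 0.7 * 2.396 = 25.158 m ≈ 2516 cm

2516 cm


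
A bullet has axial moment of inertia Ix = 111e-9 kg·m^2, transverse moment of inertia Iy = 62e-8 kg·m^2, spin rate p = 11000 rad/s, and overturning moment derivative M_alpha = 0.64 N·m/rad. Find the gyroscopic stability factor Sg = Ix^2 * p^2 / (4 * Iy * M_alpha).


Sg = Ix^2 * p^2 / (4 * Iy * M_alpha) = (111e-9)^2 * 11000^2 / (4 * 62e-8 * 0.64) = 0.9393

0.9393


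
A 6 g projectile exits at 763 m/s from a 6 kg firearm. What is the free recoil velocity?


v_recoil = m_p * v_p / m_gun = 0.006 * 763 / 6 = 0.763 m/s

0.763 m/s


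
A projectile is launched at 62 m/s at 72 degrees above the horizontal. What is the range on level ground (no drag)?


R = v0^2 * sin(2*theta) / g = 62^2 * sin(2*72°) / 9.81 = 230.3 m

230.3 m


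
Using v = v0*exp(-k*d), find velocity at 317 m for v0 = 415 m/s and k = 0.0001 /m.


v = v0*exp(-k*d) = 415*exp(-0.0001*317) = 402.1 m/s

402.1 m/s


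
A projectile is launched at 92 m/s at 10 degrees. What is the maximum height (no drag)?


H = (v0*sin(theta))^2 / (2g) = (92*sin(10°))^2 / (2*9.81) = 13.01 m

13.01 m


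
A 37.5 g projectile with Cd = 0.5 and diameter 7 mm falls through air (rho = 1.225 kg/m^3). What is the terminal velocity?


A = pi*(d/2)^2 = pi*(7/2000)^2 = 3.84845e-05 m^2
vt = sqrt(2mg/(Cd*rho*A)) = sqrt(2*0.0375*9.81/(0.5 * 1.225 * 3.84845e-05)) = 176.7 m/s

176.7 m/s


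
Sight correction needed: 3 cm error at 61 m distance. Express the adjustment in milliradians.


1 mrad subtends 1 cm per 10 m of range, so adj = error_cm / (dist_m / 10) = 3 / (61/10) = 0.4918 mrad

0.4918 mrad


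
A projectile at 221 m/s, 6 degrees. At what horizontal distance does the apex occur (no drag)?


R = v0^2*sin(2*theta)/g = 221^2*sin(2*6°)/9.81 = 1035.13 m
apex_dist = R/2 = 1035.13/2 = 517.6 m

517.6 m


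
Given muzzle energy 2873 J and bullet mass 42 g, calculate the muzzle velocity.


v = sqrt(2*E/m) = sqrt(2*2873/0.042) = 369.9 m/s

369.9 m/s


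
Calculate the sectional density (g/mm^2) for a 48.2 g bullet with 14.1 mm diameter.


SD = m/d^2 = 48.2/14.1^2 = 0.2424 g/mm^2

0.2424 g/mm^2


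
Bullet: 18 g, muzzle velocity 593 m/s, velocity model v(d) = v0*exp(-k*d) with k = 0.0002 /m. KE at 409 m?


v = v0*exp(-k*d) = 593*exp(-0.0002*409) = 546.424 m/s
E = 0.5*m*v^2 = 0.5*0.018*546.424^2 = 2687 J

2687 J


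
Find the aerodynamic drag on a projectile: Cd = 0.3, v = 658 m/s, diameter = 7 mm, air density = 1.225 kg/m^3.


A = pi*(d/2)^2 = pi*(7/2000)^2 = 3.84845e-05 m^2
Fd = 0.5*Cd*rho*A*v^2 = 0.5*0.3*1.225*3.84845e-05*658^2 = 3.062 N

3.062 N


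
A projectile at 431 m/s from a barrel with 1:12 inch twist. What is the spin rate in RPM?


twist_m = 12*0.0254 = 0.3048 m
spin = v/twist = 431/0.3048 = 1414.042 rev/s
RPM = spin*60 = 1414.042*60 ≈ 84843 RPM

84843 RPM


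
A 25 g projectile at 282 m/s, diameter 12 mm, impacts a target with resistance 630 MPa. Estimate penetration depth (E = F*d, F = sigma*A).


A = pi*(d/2)^2 = pi*(12/2)^2 = 113.097 mm^2
E = 0.5*m*v^2 = 0.5*0.025*282^2 = 994.05 J
depth = E/(sigma*A) = 994.05 J / (630 MPa * 113.097 mm^2) = 994.05/(630 * 113.097) m = 0.0139513 m ≈ 13.95 mm

13.95 mm


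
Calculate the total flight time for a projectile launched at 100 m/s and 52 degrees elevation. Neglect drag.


T = 2*v0*sin(theta)/g = 2*100*sin(52°)/9.81 = 16.07 s

16.07 s


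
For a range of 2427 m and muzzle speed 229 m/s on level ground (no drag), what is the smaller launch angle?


sin(2*theta) = R*g/v0^2 = 2427*9.81/229^2 = 0.454013, theta = arcsin(0.454013)/2 = 13.5°

13.5 degrees


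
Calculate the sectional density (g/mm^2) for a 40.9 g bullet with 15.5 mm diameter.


SD = m/d^2 = 40.9/15.5^2 = 0.1702 g/mm^2

0.1702 g/mm^2


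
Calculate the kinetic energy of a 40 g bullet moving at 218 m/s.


E = 0.5*m*v^2 = 0.5*0.04*218^2 = 950.5 J

950.5 J


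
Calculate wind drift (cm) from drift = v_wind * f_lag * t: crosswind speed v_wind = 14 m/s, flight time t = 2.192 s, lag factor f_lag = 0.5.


drift = v_wind * lag * t = 14 * 0.5 * 2.192 = 15.344 m ≈ 1534 cm

1534 cm


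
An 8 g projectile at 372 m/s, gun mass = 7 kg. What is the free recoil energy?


v_r = m_p*v_p/m_gun = 0.008*372/7 = 0.425143 m/s, E_r = 0.5*m_gun*v_r^2 = 0.5*7*0.425143^2 = 0.6326 J

0.6326 J


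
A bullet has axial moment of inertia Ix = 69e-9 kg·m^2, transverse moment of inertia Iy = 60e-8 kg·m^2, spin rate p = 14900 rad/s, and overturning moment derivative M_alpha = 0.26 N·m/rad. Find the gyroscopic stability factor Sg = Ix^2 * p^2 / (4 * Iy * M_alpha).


Sg = Ix^2 * p^2 / (4 * Iy * M_alpha) = (69e-9)^2 * 14900^2 / (4 * 60e-8 * 0.26) = 1.694

1.694


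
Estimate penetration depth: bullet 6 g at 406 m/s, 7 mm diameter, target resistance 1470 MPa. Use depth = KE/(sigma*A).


A = pi*(d/2)^2 = pi*(7/2)^2 = 38.4845 mm^2
E = 0.5*m*v^2 = 0.5*0.006*406^2 = 494.508 J
depth = E/(sigma*A) = 494.508 J / (1470 MPa * 38.4845 mm^2) = 494.508/(1470 * 38.4845) m = 0.00874118 m ≈ 8.741 mm

8.741 mm


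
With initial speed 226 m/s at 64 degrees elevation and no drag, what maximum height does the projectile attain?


H = (v0*sin(theta))^2 / (2g) = (226*sin(64°))^2 / (2*9.81) = 2103 m

2103 m


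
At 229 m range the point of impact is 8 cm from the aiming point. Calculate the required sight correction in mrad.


1 mrad subtends 1 cm per 10 m of range, so adj = error_cm / (dist_m / 10) = 8 / (229/10) = 0.3493 mrad

0.3493 mrad


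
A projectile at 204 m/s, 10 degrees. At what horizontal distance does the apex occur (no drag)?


R = v0^2*sin(2*theta)/g = 204^2*sin(2*10°)/9.81 = 1450.92 m
apex_dist = R/2 = 1450.92/2 = 725.5 m

725.5 m


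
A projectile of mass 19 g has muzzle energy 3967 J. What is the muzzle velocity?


v = sqrt(2*E/m) = sqrt(2*3967/0.019) = 646.2 m/s

646.2 m/s


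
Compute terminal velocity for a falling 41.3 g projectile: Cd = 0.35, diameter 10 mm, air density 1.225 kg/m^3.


A = pi*(d/2)^2 = pi*(10/2000)^2 = 7.85398e-05 m^2
vt = sqrt(2mg/(Cd*rho*A)) = sqrt(2*0.0413*9.81/(0.35 * 1.225 * 7.85398e-05)) = 155.1 m/s

155.1 m/s


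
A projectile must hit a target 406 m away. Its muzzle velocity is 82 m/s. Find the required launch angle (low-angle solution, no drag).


sin(2*theta) = R*g/v0^2 = 406*9.81/82^2 = 0.592335, theta = arcsin(0.592335)/2 = 18.16°

18.16 degrees


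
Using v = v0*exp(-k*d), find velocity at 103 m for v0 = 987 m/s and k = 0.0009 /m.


v = v0*exp(-k*d) = 987*exp(-0.0009*103) = 899.6 m/s

899.6 m/s


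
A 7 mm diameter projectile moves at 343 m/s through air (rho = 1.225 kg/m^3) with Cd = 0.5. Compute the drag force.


A = pi*(d/2)^2 = pi*(7/2000)^2 = 3.84845e-05 m^2
Fd = 0.5*Cd*rho*A*v^2 = 0.5*0.5*1.225*3.84845e-05*343^2 = 1.387 N

1.387 N


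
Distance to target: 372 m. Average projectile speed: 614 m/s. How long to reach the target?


t = d/v = 372/614 = 0.6059 s

0.6059 s


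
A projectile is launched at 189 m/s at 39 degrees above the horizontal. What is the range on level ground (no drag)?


R = v0^2 * sin(2*theta) / g = 189^2 * sin(2*39°) / 9.81 = 3562 m

3562 m


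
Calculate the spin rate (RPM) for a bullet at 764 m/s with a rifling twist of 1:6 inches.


twist_m = 6*0.0254 = 0.1524 m
spin = v/twist = 764/0.1524 = 5013.123 rev/s
RPM = spin*60 = 5013.123*60 ≈ 300787 RPM

300787 RPM


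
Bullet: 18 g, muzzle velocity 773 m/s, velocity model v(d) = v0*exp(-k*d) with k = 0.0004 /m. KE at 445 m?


v = v0*exp(-k*d) = 773*exp(-0.0004*445) = 646.956 m/s
E = 0.5*m*v^2 = 0.5*0.018*646.956^2 = 3767 J

3767 J


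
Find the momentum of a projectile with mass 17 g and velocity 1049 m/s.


p = m*v = 0.017*1049 = 17.83 kg·m/s

17.83 kg·m/s


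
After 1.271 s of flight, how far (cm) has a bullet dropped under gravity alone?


drop = 0.5*g*t^2 = 0.5*9.81*1.271^2 = 7.92374 m ≈ 792.4 cm

792.4 cm


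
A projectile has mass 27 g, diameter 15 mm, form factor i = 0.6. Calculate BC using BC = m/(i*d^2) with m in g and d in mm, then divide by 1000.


BC = m/(i*d^2*1000) = 27/(0.6 * 15^2 * 1000) = 0.0002

0.0002


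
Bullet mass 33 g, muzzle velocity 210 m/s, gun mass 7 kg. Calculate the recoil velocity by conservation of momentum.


v_recoil = m_p * v_p / m_gun = 0.033 * 210 / 7 = 0.99 m/s

0.99 m/s


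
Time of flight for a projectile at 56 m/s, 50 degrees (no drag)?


T = 2*v0*sin(theta)/g = 2*56*sin(50°)/9.81 = 8.746 s

8.746 s


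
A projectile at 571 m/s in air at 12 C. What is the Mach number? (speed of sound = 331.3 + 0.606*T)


a = 331.3 + 0.606*(12) = 338.572 m/s
M = v/a = 571/338.572 = 1.686

1.686


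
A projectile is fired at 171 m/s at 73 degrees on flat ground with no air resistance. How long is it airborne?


T = 2*v0*sin(theta)/g = 2*171*sin(73°)/9.81 = 33.34 s

33.34 s


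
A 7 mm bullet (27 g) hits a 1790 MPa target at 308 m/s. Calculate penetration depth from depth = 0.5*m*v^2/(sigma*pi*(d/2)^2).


A = pi*(d/2)^2 = pi*(7/2)^2 = 38.4845 mm^2
E = 0.5*m*v^2 = 0.5*0.027*308^2 = 1280.66 J
depth = E/(sigma*A) = 1280.66 J / (1790 MPa * 38.4845 mm^2) = 1280.66/(1790 * 38.4845) m = 0.0185907 m ≈ 18.59 mm

18.59 mm


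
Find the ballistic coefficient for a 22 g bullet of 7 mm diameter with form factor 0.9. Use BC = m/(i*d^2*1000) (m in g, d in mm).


BC = m/(i*d^2*1000) = 22/(0.9 * 7^2 * 1000) = 0.0004989

0.0004989


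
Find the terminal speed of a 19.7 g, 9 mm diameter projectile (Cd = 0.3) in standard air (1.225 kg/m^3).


A = pi*(d/2)^2 = pi*(9/2000)^2 = 6.36173e-05 m^2
vt = sqrt(2mg/(Cd*rho*A)) = sqrt(2*0.0197*9.81/(0.3 * 1.225 * 6.36173e-05)) = 128.6 m/s

128.6 m/s


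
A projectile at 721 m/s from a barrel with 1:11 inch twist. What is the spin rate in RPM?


twist_m = 11*0.0254 = 0.2794 m
spin = v/twist = 721/0.2794 = 2580.53 rev/s
RPM = spin*60 = 2580.53*60 ≈ 154832 RPM

154832 RPM


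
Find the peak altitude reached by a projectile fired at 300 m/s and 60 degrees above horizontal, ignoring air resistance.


H = (v0*sin(theta))^2 / (2g) = (300*sin(60°))^2 / (2*9.81) = 3440 m

3440 m


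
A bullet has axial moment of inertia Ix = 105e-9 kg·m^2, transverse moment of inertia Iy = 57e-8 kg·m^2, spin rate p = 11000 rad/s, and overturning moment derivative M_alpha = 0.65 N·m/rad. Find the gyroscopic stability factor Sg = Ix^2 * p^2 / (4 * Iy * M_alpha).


Sg = Ix^2 * p^2 / (4 * Iy * M_alpha) = (105e-9)^2 * 11000^2 / (4 * 57e-8 * 0.65) = 0.9002

0.9002


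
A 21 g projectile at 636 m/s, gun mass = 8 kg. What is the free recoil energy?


v_r = m_p*v_p/m_gun = 0.021*636/8 = 1.6695 m/s, E_r = 0.5*m_gun*v_r^2 = 0.5*8*1.6695^2 = 11.15 J

11.15 J


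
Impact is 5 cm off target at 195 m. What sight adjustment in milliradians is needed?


1 mrad subtends 1 cm per 10 m of range, so adj = error_cm / (dist_m / 10) = 5 / (195/10) = 0.2564 mrad

0.2564 mrad


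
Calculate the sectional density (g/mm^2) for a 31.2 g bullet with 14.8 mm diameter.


SD = m/d^2 = 31.2/14.8^2 = 0.1424 g/mm^2

0.1424 g/mm^2


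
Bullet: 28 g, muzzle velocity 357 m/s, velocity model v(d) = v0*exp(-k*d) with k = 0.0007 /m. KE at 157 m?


v = v0*exp(-k*d) = 357*exp(-0.0007*157) = 319.845 m/s
E = 0.5*m*v^2 = 0.5*0.028*319.845^2 = 1432 J

1432 J


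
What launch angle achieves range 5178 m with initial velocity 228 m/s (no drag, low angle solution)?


sin(2*theta) = R*g/v0^2 = 5178*9.81/228^2 = 0.97715, theta = arcsin(0.97715)/2 = 38.86°

38.86 degrees


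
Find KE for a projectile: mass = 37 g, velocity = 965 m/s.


E = 0.5*m*v^2 = 0.5*0.037*965^2 = 17228 J

17228 J


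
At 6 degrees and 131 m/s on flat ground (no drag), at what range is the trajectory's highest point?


R = v0^2*sin(2*theta)/g = 131^2*sin(2*6°)/9.81 = 363.708 m
apex_dist = R/2 = 363.708/2 = 181.9 m

181.9 m


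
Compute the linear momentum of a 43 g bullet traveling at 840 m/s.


p = m*v = 0.043*840 = 36.12 kg·m/s

36.12 kg·m/s


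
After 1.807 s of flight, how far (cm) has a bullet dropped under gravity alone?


drop = 0.5*g*t^2 = 0.5*9.81*1.807^2 = 16.016 m ≈ 1602 cm

1602 cm


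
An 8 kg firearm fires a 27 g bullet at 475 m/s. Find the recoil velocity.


v_recoil = m_p * v_p / m_gun = 0.027 * 475 / 8 = 1.603 m/s

1.603 m/s


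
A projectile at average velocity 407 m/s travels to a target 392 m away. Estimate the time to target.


t = d/v = 392/407 = 0.9631 s

0.9631 s


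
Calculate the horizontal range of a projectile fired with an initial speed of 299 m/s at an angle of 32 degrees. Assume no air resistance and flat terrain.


R = v0^2 * sin(2*theta) / g = 299^2 * sin(2*32°) / 9.81 = 8191 m

8191 m


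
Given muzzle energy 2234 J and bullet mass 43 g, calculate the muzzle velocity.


v = sqrt(2*E/m) = sqrt(2*2234/0.043) = 322.3 m/s

322.3 m/s


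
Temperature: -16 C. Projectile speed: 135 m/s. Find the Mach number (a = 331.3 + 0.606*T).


a = 331.3 + 0.606*(-16) = 321.604 m/s
M = v/a = 135/321.604 = 0.4198

0.4198


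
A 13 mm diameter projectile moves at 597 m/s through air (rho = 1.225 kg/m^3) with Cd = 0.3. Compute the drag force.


A = pi*(d/2)^2 = pi*(13/2000)^2 = 1.32732e-04 m^2
Fd = 0.5*Cd*rho*A*v^2 = 0.5*0.3*1.225*1.32732e-04*597^2 = 8.693 N

8.693 N


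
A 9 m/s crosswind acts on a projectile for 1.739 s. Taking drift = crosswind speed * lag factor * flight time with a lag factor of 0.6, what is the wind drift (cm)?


drift = v_wind * lag * t = 9 * 0.6 * 1.739 = 9.3906 m ≈ 939.1 cm

939.1 cm


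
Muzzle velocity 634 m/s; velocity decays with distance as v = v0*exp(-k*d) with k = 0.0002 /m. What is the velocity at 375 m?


v = v0*exp(-k*d) = 634*exp(-0.0002*375) = 588.2 m/s

588.2 m/s


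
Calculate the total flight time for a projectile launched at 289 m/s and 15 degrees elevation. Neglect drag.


T = 2*v0*sin(theta)/g = 2*289*sin(15°)/9.81 = 15.25 s

15.25 s


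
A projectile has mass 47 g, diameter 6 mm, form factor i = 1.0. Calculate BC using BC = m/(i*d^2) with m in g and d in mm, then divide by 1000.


BC = m/(i*d^2*1000) = 47/(1.0 * 6^2 * 1000) = 0.001306

0.001306


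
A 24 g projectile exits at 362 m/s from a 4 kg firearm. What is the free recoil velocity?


v_recoil = m_p * v_p / m_gun = 0.024 * 362 / 4 = 2.172 m/s

2.172 m/s


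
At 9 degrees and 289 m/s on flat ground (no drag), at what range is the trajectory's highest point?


R = v0^2*sin(2*theta)/g = 289^2*sin(2*9°)/9.81 = 2630.93 m
apex_dist = R/2 = 2630.93/2 = 1315 m

1315 m


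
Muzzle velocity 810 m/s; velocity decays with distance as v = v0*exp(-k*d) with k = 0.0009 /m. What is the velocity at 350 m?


v = v0*exp(-k*d) = 810*exp(-0.0009*350) = 591.1 m/s

591.1 m/s


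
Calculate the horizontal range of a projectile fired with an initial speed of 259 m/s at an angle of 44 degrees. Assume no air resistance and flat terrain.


R = v0^2 * sin(2*theta) / g = 259^2 * sin(2*44°) / 9.81 = 6834 m

6834 m


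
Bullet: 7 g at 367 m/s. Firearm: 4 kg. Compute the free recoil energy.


v_r = m_p*v_p/m_gun = 0.007*367/4 = 0.64225 m/s, E_r = 0.5*m_gun*v_r^2 = 0.5*4*0.64225^2 = 0.825 J

0.825 J


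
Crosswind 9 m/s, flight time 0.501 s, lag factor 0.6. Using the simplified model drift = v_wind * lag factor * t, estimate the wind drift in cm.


drift = v_wind * lag * t = 9 * 0.6 * 0.501 = 2.7054 m ≈ 270.5 cm

270.5 cm


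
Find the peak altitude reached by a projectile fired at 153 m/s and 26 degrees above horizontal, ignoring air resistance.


H = (v0*sin(theta))^2 / (2g) = (153*sin(26°))^2 / (2*9.81) = 229.3 m

229.3 m


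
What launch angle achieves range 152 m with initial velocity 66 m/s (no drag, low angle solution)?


sin(2*theta) = R*g/v0^2 = 152*9.81/66^2 = 0.342314, theta = arcsin(0.342314)/2 = 10.01°

10.01 degrees


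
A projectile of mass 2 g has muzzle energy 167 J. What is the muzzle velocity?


v = sqrt(2*E/m) = sqrt(2*167/0.002) = 408.7 m/s

408.7 m/s


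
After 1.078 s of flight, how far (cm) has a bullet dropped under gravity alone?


drop = 0.5*g*t^2 = 0.5*9.81*1.078^2 = 5.70002 m ≈ 570 cm

570 cm


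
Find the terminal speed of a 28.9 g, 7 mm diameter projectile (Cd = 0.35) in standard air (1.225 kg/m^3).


A = pi*(d/2)^2 = pi*(7/2000)^2 = 3.84845e-05 m^2
vt = sqrt(2mg/(Cd*rho*A)) = sqrt(2*0.0289*9.81/(0.35 * 1.225 * 3.84845e-05)) = 185.4 m/s

185.4 m/s


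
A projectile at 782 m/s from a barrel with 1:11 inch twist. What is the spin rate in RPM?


twist_m = 11*0.0254 = 0.2794 m
spin = v/twist = 782/0.2794 = 2798.855 rev/s
RPM = spin*60 = 2798.855*60 ≈ 167931 RPM

167931 RPM


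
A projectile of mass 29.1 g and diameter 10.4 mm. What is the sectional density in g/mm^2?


SD = m/d^2 = 29.1/10.4^2 = 0.269 g/mm^2

0.269 g/mm^2


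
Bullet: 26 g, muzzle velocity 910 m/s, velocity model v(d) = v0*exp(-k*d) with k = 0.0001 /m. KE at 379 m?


v = v0*exp(-k*d) = 910*exp(-0.0001*379) = 876.156 m/s
E = 0.5*m*v^2 = 0.5*0.026*876.156^2 = 9979 J

9979 J


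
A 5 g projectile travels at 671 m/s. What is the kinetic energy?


E = 0.5*m*v^2 = 0.5*0.005*671^2 = 1126 J

1126 J


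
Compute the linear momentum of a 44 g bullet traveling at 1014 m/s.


p = m*v = 0.044*1014 = 44.62 kg·m/s

44.62 kg·m/s


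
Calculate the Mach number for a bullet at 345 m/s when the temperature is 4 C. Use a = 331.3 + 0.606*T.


a = 331.3 + 0.606*(4) = 333.724 m/s
M = v/a = 345/333.724 = 1.034

1.034


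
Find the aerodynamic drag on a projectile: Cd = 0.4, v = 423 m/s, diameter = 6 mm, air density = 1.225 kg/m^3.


A = pi*(d/2)^2 = pi*(6/2000)^2 = 2.82743e-05 m^2
Fd = 0.5*Cd*rho*A*v^2 = 0.5*0.4*1.225*2.82743e-05*423^2 = 1.239 N

1.239 N


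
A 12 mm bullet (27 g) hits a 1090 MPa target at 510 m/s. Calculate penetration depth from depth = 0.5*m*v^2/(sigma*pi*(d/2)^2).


A = pi*(d/2)^2 = pi*(12/2)^2 = 113.097 mm^2
E = 0.5*m*v^2 = 0.5*0.027*510^2 = 3511.35 J
depth = E/(sigma*A) = 3511.35 J / (1090 MPa * 113.097 mm^2) = 3511.35/(1090 * 113.097) m = 0.0284836 m ≈ 28.48 mm

28.48 mm


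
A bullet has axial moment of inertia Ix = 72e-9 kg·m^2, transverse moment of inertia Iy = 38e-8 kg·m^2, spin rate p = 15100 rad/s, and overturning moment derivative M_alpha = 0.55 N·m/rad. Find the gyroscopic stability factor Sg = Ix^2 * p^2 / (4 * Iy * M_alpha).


Sg = Ix^2 * p^2 / (4 * Iy * M_alpha) = (72e-9)^2 * 15100^2 / (4 * 38e-8 * 0.55) = 1.414

1.414


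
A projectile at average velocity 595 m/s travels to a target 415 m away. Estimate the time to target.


t = d/v = 415/595 = 0.6975 s

0.6975 s


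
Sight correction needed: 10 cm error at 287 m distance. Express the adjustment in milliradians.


1 mrad subtends 1 cm per 10 m of range, so adj = error_cm / (dist_m / 10) = 10 / (287/10) = 0.3484 mrad

0.3484 mrad


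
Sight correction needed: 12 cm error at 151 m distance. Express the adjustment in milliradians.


1 mrad subtends 1 cm per 10 m of range, so adj = error_cm / (dist_m / 10) = 12 / (151/10) = 0.7947 mrad

0.7947 mrad


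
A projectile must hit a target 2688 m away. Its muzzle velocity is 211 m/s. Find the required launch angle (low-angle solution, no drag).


sin(2*theta) = R*g/v0^2 = 2688*9.81/211^2 = 0.592289, theta = arcsin(0.592289)/2 = 18.16°

18.16 degrees


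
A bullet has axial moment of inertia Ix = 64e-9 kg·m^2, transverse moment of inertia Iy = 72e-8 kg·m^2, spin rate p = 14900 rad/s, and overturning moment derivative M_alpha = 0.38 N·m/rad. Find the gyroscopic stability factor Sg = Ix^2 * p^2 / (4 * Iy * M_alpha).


Sg = Ix^2 * p^2 / (4 * Iy * M_alpha) = (64e-9)^2 * 14900^2 / (4 * 72e-8 * 0.38) = 0.8309

0.8309


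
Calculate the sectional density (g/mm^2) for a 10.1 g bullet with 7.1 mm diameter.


SD = m/d^2 = 10.1/7.1^2 = 0.2004 g/mm^2

0.2004 g/mm^2


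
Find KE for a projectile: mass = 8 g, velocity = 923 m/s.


E = 0.5*m*v^2 = 0.5*0.008*923^2 = 3408 J

3408 J


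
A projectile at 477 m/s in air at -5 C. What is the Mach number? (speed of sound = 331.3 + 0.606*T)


a = 331.3 + 0.606*(-5) = 328.27 m/s
M = v/a = 477/328.27 = 1.453

1.453


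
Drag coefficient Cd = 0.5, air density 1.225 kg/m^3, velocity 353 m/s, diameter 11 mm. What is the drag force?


A = pi*(d/2)^2 = pi*(11/2000)^2 = 9.50332e-05 m^2
Fd = 0.5*Cd*rho*A*v^2 = 0.5*0.5*1.225*9.50332e-05*353^2 = 3.627 N

3.627 N


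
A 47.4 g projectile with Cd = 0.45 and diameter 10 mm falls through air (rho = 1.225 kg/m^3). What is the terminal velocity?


A = pi*(d/2)^2 = pi*(10/2000)^2 = 7.85398e-05 m^2
vt = sqrt(2mg/(Cd*rho*A)) = sqrt(2*0.0474*9.81/(0.45 * 1.225 * 7.85398e-05)) = 146.6 m/s

146.6 m/s


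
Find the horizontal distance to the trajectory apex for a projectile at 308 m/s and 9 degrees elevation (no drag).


R = v0^2*sin(2*theta)/g = 308^2*sin(2*9°)/9.81 = 2988.24 m
apex_dist = R/2 = 2988.24/2 = 1494 m

1494 m


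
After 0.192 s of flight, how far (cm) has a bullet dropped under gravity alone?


drop = 0.5*g*t^2 = 0.5*9.81*0.192^2 = 0.180818 m ≈ 18.08 cm

18.08 cm


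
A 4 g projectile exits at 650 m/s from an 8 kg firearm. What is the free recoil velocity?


v_recoil = m_p * v_p / m_gun = 0.004 * 650 / 8 = 0.325 m/s

0.325 m/s


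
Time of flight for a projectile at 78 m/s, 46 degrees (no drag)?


T = 2*v0*sin(theta)/g = 2*78*sin(46°)/9.81 = 11.44 s

11.44 s


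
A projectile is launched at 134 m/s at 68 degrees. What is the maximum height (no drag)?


H = (v0*sin(theta))^2 / (2g) = (134*sin(68°))^2 / (2*9.81) = 786.8 m

786.8 m


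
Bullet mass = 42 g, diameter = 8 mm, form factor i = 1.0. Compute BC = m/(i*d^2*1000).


BC = m/(i*d^2*1000) = 42/(1.0 * 8^2 * 1000) = 0.0006563

0.0006563


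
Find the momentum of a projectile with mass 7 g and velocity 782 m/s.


p = m*v = 0.007*782 = 5.474 kg·m/s

5.474 kg·m/s


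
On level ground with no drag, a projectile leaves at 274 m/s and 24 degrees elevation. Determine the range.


R = v0^2 * sin(2*theta) / g = 274^2 * sin(2*24°) / 9.81 = 5687 m

5687 m


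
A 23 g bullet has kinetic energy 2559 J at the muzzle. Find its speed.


v = sqrt(2*E/m) = sqrt(2*2559/0.023) = 471.7 m/s

471.7 m/s


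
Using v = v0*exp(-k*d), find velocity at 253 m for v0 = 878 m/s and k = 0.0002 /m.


v = v0*exp(-k*d) = 878*exp(-0.0002*253) = 834.7 m/s

834.7 m/s


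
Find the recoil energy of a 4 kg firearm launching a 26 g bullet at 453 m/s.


v_r = m_p*v_p/m_gun = 0.026*453/4 = 2.9445 m/s, E_r = 0.5*m_gun*v_r^2 = 0.5*4*2.9445^2 = 17.34 J

17.34 J


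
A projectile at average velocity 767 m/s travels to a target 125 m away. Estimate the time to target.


t = d/v = 125/767 = 0.163 s

0.163 s


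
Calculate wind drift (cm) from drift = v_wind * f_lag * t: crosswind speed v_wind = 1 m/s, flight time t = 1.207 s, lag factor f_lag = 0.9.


drift = v_wind * lag * t = 1 * 0.9 * 1.207 = 1.0863 m ≈ 108.6 cm

108.6 cm


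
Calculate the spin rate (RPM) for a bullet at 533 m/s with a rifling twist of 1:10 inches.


twist_m = 10*0.0254 = 0.254 m
spin = v/twist = 533/0.254 = 2098.425 rev/s
RPM = spin*60 = 2098.425*60 ≈ 125906 RPM

125906 RPM


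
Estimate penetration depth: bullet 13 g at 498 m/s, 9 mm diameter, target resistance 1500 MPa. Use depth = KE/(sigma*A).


A = pi*(d/2)^2 = pi*(9/2)^2 = 63.6173 mm^2
E = 0.5*m*v^2 = 0.5*0.013*498^2 = 1612.03 J
depth = E/(sigma*A) = 1612.03 J / (1500 MPa * 63.6173 mm^2) = 1612.03/(1500 * 63.6173) m = 0.016893 m ≈ 16.89 mm

16.89 mm


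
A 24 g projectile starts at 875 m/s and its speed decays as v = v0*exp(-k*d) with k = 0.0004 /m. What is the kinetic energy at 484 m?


v = v0*exp(-k*d) = 875*exp(-0.0004*484) = 720.989 m/s
E = 0.5*m*v^2 = 0.5*0.024*720.989^2 = 6238 J

6238 J
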